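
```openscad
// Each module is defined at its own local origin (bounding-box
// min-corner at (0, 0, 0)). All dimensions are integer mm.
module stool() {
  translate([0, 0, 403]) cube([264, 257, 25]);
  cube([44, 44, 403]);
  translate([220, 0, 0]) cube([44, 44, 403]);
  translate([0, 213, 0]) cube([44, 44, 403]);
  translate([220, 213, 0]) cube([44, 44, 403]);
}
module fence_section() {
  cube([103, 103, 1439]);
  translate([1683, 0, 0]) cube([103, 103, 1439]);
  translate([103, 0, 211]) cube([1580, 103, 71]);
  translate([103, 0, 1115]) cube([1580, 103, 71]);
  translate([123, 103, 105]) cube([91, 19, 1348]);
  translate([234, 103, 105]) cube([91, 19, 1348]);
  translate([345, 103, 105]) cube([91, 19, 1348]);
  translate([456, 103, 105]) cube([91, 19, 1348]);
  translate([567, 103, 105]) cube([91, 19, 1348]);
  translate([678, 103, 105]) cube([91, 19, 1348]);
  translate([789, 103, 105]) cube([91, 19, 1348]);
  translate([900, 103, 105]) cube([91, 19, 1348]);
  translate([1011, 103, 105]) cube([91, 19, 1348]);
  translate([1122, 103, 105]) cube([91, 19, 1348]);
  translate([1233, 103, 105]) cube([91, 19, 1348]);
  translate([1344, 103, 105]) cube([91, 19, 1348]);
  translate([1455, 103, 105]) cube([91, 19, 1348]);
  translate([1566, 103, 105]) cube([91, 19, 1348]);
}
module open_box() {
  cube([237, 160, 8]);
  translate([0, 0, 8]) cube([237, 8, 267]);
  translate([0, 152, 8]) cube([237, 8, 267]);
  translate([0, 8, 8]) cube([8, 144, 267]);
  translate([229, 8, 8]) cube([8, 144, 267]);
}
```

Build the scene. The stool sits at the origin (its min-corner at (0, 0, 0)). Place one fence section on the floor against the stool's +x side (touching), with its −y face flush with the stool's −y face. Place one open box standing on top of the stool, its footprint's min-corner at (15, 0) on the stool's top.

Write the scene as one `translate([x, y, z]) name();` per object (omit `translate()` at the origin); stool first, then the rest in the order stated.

stool();
translate([264, 0, 0]) fence_section();
translate([15, 0, 428]) open_box();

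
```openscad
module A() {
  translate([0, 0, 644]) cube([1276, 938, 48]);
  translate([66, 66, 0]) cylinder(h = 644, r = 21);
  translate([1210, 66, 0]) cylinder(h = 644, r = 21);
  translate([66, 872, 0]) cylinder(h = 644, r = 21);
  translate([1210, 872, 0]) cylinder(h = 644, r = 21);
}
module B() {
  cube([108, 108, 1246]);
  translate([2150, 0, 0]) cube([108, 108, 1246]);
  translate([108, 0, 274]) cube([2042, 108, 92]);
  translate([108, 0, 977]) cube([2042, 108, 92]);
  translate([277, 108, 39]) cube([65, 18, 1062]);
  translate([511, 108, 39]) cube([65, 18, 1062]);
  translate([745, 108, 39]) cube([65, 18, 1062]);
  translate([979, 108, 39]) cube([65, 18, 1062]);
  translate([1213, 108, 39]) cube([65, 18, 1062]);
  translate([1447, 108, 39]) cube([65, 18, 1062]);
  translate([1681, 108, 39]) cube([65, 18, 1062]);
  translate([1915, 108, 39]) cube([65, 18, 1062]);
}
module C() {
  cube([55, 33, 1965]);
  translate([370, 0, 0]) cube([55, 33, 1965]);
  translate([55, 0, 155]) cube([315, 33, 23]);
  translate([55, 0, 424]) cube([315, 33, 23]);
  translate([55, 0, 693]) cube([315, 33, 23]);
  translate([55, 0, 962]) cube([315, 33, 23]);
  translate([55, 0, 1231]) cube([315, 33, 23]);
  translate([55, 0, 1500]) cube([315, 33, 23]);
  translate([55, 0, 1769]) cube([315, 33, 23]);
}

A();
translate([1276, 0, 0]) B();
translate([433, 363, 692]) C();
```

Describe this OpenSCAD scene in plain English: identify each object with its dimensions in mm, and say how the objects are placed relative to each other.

A is a table with a 1276×938 mm rectangular top, 48 mm thick, top surface at z = 692 mm, supported by four round legs of 42 mm diameter, each leg's bounding box inset 45 mm from the nearest pair of top edges, running from the floor.

B is a fence section. Two 108×108 mm posts, 1246 mm tall, stand on the floor with a clear span of 2042 mm between their inner faces. Two horizontal rails of 108×92 mm section span the gap between the posts with their undersides at z = 274 mm and z = 977 mm, flush with the posts' −y face. 8 pickets, each 65 mm wide, 18 mm thick and 1062 mm tall, are fixed to the +y face of the rails with their bottoms at z = 39 mm, evenly spaced across the span with equal gaps (rounded down to the nearest mm) at the −x end and between each pair — any rounding remainder accumulates at the +x end.

C is a straight ladder. Two 55×33 mm vertical rails, 1965 mm tall, stand 425 mm apart (outside-to-outside) with their front faces coplanar on the −y side. 7 rungs, each 33 mm deep and 23 mm tall, span between the inner faces of the rails, front faces flush with the rails. The lowest rung's underside is at z = 155 mm and rungs are spaced 269 mm apart (underside to underside).

The fence section is against the table's +x side, with their −y faces flush. The ladder is on top of the table.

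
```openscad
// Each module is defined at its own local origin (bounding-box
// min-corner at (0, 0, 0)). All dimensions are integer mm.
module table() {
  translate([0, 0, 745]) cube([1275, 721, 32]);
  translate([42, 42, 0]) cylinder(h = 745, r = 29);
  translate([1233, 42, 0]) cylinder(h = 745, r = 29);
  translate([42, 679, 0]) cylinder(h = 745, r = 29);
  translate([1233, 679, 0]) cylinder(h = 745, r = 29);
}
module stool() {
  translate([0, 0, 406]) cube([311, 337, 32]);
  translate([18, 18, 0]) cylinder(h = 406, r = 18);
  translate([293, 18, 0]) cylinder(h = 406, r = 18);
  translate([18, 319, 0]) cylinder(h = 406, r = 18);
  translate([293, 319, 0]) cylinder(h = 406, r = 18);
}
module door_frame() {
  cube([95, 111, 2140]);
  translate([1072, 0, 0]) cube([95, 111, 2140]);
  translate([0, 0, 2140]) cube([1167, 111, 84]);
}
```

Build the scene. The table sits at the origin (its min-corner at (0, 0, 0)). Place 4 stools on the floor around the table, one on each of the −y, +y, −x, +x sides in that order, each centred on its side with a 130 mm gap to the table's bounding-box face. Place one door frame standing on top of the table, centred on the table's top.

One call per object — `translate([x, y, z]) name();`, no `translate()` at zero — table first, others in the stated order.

table();
translate([482, -467, 0]) stool();
translate([482, 851, 0]) stool();
translate([-441, 192, 0]) stool();
translate([1405, 192, 0]) stool();
translate([54, 305, 777]) door_frame();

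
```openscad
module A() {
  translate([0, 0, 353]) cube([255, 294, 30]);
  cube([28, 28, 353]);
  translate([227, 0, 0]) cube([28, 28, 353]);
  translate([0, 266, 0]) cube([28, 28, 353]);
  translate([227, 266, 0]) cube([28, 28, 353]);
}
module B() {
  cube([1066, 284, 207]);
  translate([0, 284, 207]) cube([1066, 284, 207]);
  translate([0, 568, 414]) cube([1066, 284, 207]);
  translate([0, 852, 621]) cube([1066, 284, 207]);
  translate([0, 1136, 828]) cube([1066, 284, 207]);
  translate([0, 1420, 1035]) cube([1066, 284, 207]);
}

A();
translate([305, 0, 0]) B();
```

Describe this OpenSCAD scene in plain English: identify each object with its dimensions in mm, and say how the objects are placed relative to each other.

A is a simple wooden stool: a rectangular seat 255 mm (x) by 294 mm (y), 30 mm thick, top face at z = 383 mm, on four square legs, each 28×28 mm in cross-section. The legs rest on z = 0, each flush with a corner of the seat.

B is a run of 6 identical solid stair steps. Each tread is 1066×284 mm and each step block is 207 mm high. Step 1 rests on the floor; step k is offset from step 1 by (k−1)×284 mm in y and (k−1)×207 mm in z.

The staircase is on the floor beside the stool on its +x side.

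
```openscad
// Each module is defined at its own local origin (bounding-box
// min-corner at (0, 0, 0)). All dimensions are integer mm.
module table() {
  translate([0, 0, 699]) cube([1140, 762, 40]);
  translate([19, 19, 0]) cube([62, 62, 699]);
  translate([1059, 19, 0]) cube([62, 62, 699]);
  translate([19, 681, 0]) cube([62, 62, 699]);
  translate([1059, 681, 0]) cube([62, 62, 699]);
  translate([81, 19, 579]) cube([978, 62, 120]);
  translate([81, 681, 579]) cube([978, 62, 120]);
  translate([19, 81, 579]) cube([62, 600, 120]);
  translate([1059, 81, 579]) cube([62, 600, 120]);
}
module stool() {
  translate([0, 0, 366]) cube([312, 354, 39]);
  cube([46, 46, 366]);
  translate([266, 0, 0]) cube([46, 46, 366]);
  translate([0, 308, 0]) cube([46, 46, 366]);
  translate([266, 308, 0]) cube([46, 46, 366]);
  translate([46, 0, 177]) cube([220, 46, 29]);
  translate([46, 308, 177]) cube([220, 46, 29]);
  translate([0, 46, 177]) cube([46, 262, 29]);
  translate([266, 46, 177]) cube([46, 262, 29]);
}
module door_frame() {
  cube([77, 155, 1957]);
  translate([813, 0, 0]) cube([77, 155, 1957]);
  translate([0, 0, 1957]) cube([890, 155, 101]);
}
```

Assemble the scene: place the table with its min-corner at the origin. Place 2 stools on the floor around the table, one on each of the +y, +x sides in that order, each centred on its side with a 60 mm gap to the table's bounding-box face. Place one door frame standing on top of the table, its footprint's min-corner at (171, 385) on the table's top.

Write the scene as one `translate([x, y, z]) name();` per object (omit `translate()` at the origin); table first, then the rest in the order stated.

table();
translate([414, 822, 0]) stool();
translate([1200, 204, 0]) stool();
translate([171, 385, 739]) door_frame();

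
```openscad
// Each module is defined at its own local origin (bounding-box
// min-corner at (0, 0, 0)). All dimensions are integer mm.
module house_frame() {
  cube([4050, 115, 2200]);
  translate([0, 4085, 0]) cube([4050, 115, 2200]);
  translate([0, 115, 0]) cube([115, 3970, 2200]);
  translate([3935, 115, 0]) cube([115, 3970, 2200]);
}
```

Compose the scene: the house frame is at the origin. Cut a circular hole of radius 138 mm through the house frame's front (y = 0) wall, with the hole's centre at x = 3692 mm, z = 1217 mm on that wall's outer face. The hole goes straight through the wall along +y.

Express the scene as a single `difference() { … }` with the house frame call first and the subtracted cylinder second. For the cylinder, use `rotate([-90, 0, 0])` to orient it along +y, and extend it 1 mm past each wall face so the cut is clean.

difference() {
  house_frame();
  translate([3692, -1, 1217]) rotate([-90, 0, 0]) cylinder(h = 117, r = 138);
}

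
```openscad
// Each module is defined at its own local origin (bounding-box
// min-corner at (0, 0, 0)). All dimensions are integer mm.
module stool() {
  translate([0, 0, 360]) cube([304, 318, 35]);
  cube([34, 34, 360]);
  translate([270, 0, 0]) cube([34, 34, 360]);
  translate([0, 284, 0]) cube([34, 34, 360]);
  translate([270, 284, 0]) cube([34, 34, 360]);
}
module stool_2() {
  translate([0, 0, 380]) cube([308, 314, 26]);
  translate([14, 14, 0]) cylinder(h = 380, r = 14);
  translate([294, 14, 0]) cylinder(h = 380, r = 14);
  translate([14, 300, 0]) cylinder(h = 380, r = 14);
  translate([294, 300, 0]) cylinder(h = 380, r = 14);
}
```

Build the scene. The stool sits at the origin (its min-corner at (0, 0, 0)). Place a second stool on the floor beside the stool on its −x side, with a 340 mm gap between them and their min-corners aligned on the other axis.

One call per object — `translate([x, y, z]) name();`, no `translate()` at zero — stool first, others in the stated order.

stool();
translate([-648, 0, 0]) stool_2();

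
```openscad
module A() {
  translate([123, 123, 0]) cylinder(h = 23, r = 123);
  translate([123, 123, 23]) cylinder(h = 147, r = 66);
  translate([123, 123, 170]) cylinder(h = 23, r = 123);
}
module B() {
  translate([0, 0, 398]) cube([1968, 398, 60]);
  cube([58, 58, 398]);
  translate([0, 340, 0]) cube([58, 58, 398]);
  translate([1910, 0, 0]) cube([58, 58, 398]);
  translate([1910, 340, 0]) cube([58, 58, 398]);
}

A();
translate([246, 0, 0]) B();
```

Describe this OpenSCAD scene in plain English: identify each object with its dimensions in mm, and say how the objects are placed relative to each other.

A is a spool: two coaxial disc flanges of radius 123 mm and thickness 23 mm, joined by a core cylinder of radius 66 mm and height 147 mm. The lower flange rests on z = 0 and the three cylinders share a vertical axis.

B is a long wooden bench with a 1968 mm (x) × 398 mm (y) seat, 60 mm thick, its top surface 458 mm above the floor. Four 58 mm square legs at the seat corners, flush with the edges, run from z = 0 to the seat underside.

The bench is against the spool's +x side, with their −y faces flush.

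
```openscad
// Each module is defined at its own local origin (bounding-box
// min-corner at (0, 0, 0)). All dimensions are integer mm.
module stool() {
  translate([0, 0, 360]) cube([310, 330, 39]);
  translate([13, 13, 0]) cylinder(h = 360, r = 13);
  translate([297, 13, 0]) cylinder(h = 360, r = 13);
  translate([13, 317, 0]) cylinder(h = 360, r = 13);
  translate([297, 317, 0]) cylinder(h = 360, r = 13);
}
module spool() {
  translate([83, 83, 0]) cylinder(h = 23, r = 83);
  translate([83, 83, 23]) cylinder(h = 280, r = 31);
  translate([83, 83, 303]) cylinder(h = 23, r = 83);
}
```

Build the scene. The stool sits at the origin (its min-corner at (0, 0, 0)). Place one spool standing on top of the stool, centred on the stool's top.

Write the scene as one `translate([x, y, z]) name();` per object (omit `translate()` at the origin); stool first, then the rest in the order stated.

stool();
translate([72, 82, 399]) spool();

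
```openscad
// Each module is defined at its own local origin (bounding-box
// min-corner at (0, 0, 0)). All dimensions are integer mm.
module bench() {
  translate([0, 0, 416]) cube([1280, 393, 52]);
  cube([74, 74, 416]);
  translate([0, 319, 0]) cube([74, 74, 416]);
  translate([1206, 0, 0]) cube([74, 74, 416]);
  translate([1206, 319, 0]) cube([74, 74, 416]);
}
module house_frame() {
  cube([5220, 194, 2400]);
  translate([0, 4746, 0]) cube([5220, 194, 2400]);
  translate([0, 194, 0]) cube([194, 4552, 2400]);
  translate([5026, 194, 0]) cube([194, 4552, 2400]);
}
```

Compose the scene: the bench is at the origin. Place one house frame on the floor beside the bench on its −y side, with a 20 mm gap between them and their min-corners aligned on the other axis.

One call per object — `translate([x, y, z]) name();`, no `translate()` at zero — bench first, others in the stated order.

bench();
translate([0, -4960, 0]) house_frame();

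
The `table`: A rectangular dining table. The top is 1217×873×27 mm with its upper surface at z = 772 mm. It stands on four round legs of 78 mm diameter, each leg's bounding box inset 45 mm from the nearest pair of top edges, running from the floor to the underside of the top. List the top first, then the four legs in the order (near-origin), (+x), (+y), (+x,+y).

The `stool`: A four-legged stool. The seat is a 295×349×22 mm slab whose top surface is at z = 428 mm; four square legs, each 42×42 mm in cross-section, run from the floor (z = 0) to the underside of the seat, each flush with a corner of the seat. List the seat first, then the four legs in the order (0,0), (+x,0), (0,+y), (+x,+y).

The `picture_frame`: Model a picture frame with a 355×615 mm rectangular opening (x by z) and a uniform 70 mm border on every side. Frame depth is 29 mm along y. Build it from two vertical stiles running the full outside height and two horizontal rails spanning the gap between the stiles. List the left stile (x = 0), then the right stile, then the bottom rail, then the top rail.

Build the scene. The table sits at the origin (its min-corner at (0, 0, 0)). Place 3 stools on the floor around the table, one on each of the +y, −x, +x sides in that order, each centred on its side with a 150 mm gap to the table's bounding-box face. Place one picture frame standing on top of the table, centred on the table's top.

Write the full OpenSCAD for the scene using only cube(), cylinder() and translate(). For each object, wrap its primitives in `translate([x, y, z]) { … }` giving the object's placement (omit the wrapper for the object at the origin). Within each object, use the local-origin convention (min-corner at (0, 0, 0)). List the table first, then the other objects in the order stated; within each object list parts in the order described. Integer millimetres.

translate([0, 0, 745]) cube([1217, 873, 27]);
translate([84, 84, 0]) cylinder(h = 745, r = 39);
translate([1133, 84, 0]) cylinder(h = 745, r = 39);
translate([84, 789, 0]) cylinder(h = 745, r = 39);
translate([1133, 789, 0]) cylinder(h = 745, r = 39);
translate([461, 1023, 0]) {
  translate([0, 0, 406]) cube([295, 349, 22]);
  cube([42, 42, 406]);
  translate([253, 0, 0]) cube([42, 42, 406]);
  translate([0, 307, 0]) cube([42, 42, 406]);
  translate([253, 307, 0]) cube([42, 42, 406]);
}
translate([-445, 262, 0]) {
  translate([0, 0, 406]) cube([295, 349, 22]);
  cube([42, 42, 406]);
  translate([253, 0, 0]) cube([42, 42, 406]);
  translate([0, 307, 0]) cube([42, 42, 406]);
  translate([253, 307, 0]) cube([42, 42, 406]);
}
translate([1367, 262, 0]) {
  translate([0, 0, 406]) cube([295, 349, 22]);
  cube([42, 42, 406]);
  translate([253, 0, 0]) cube([42, 42, 406]);
  translate([0, 307, 0]) cube([42, 42, 406]);
  translate([253, 307, 0]) cube([42, 42, 406]);
}
translate([361, 422, 772]) {
  cube([70, 29, 755]);
  translate([425, 0, 0]) cube([70, 29, 755]);
  translate([70, 0, 0]) cube([355, 29, 70]);
  translate([70, 0, 685]) cube([355, 29, 70]);
}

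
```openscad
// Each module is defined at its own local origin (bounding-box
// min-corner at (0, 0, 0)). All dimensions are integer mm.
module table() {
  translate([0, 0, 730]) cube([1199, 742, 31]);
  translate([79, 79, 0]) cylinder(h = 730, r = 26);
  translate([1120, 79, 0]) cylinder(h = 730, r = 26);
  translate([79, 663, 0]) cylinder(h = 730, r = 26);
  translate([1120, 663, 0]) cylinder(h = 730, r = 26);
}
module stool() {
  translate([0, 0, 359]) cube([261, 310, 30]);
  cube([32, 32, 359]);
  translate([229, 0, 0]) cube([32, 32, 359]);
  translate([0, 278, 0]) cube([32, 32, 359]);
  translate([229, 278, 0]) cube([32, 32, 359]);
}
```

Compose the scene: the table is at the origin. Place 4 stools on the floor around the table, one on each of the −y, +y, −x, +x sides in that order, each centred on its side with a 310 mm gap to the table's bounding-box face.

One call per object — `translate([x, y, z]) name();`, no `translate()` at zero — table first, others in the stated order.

table();
translate([469, -620, 0]) stool();
translate([469, 1052, 0]) stool();
translate([-571, 216, 0]) stool();
translate([1509, 216, 0]) stool();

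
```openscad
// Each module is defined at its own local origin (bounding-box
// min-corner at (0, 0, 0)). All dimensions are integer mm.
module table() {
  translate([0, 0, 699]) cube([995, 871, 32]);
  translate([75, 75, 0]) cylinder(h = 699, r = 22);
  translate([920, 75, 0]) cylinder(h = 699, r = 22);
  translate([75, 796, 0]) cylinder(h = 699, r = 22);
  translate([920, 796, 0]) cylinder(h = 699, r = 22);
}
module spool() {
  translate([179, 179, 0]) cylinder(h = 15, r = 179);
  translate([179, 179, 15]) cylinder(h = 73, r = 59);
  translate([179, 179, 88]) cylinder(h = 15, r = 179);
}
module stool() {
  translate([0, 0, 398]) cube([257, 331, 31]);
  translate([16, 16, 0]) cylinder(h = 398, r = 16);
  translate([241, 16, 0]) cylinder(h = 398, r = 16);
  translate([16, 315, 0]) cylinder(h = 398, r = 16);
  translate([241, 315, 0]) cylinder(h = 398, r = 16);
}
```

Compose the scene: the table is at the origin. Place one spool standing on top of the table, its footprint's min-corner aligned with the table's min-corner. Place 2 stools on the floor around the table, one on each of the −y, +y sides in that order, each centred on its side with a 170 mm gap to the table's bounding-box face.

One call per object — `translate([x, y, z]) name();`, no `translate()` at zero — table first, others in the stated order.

table();
translate([0, 0, 731]) spool();
translate([369, -501, 0]) stool();
translate([369, 1041, 0]) stool();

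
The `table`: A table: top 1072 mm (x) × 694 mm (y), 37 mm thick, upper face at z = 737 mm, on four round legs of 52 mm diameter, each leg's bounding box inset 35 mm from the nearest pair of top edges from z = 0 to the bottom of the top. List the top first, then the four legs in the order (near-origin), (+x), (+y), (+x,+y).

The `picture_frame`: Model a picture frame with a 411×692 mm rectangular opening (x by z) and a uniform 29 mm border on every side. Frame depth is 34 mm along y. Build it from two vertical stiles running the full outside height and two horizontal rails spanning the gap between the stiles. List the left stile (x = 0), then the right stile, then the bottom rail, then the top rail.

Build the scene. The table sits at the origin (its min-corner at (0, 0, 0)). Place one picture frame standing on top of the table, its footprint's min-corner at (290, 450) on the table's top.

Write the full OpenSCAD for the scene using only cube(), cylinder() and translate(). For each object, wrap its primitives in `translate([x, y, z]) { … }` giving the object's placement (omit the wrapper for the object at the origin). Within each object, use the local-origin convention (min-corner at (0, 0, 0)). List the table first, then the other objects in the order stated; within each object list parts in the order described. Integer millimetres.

translate([0, 0, 700]) cube([1072, 694, 37]);
translate([61, 61, 0]) cylinder(h = 700, r = 26);
translate([1011, 61, 0]) cylinder(h = 700, r = 26);
translate([61, 633, 0]) cylinder(h = 700, r = 26);
translate([1011, 633, 0]) cylinder(h = 700, r = 26);
translate([290, 450, 737]) {
  cube([29, 34, 750]);
  translate([440, 0, 0]) cube([29, 34, 750]);
  translate([29, 0, 0]) cube([411, 34, 29]);
  translate([29, 0, 721]) cube([411, 34, 29]);
}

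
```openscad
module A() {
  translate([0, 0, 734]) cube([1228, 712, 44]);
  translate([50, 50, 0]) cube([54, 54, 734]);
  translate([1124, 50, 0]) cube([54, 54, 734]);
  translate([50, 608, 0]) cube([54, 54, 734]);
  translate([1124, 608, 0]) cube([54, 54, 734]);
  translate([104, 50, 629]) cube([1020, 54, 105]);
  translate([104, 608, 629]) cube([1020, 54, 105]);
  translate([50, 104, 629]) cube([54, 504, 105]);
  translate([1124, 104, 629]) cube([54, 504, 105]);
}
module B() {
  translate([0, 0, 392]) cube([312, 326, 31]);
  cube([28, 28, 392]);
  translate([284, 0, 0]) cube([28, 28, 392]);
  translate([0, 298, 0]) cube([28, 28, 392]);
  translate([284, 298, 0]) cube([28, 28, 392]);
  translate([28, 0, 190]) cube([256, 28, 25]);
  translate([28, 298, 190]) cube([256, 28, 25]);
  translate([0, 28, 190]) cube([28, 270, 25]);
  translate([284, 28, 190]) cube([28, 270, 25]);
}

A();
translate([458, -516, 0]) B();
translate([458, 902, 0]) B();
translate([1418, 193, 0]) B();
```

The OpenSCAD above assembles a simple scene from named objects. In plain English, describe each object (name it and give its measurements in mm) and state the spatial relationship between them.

A is a table: top 1228 mm (x) × 712 mm (y), 44 mm thick, upper face at z = 778 mm, on four 54×54 mm square legs, each inset 50 mm from the nearest pair of top edges, running from z = 0 to the bottom of the top. Four apron rails, 54 mm thick and 105 mm tall, run between adjacent legs with their top edges flush with the underside of the top and their outer faces flush with the legs' outer faces.

B is a four-legged stool. The seat is 312×326 mm, 31 mm thick, top at z = 423 mm. It stands on four square legs, each 28×28 mm in cross-section, from z = 0 to the seat underside, each flush with a corner of the seat. Four stretchers, 28 mm wide and 25 mm tall, connect adjacent legs with their undersides at z = 190 mm, each running between the inner faces of the legs it joins and aligned with the legs' outer faces on the other axis.

Three stools sit around the table at the −y, +y, +x sides.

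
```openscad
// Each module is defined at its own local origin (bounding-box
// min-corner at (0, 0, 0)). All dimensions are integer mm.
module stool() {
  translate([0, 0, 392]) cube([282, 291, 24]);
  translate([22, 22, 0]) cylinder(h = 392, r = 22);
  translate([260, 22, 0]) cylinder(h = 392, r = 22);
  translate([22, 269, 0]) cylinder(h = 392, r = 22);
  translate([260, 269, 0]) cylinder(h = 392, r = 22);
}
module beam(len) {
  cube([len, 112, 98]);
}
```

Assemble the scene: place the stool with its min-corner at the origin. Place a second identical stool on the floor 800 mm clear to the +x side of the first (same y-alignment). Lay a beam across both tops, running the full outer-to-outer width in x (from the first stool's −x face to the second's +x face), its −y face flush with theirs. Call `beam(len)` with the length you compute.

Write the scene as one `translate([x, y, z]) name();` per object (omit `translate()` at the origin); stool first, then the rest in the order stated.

stool();
translate([1082, 0, 0]) stool();
translate([0, 0, 416]) beam(1364);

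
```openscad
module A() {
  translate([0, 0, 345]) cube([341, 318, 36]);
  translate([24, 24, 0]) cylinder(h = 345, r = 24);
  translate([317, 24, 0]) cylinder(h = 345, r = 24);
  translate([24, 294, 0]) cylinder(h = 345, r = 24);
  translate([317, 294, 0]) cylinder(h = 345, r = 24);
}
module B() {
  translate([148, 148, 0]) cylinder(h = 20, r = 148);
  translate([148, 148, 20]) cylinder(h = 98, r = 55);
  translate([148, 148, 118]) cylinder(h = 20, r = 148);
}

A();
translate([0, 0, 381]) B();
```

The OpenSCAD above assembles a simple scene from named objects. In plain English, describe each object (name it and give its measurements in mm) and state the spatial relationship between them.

A is a simple wooden stool: a rectangular seat 341 mm (x) by 318 mm (y), 36 mm thick, top face at z = 381 mm, on four round legs, each 48 mm in diameter. The legs rest on z = 0, each leg's axis is inset half a diameter from the nearest pair of seat edges (so the leg's bounding box is flush with the corner).

B is a spool: two coaxial disc flanges of radius 148 mm and thickness 20 mm, joined by a core cylinder of radius 55 mm and height 98 mm. The lower flange rests on z = 0 and the three cylinders share a vertical axis.

The spool is on top of the stool.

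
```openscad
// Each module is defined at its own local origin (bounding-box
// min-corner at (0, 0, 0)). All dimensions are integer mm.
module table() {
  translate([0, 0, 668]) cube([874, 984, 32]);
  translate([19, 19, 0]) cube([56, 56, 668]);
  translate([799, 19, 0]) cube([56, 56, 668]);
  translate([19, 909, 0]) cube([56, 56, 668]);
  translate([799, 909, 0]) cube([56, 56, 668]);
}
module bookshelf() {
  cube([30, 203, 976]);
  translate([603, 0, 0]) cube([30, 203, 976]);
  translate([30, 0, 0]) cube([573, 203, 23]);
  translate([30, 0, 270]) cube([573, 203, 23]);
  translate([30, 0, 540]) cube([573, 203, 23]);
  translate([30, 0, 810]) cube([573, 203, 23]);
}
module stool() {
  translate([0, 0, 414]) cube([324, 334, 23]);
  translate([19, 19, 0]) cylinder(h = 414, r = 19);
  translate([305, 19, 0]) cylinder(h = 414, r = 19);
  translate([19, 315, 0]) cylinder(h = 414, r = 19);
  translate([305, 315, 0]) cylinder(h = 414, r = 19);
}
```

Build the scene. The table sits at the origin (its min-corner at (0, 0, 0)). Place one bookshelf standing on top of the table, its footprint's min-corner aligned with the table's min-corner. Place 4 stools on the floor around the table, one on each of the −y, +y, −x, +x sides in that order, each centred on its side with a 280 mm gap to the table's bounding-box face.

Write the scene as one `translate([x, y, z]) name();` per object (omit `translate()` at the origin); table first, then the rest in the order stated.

table();
translate([0, 0, 700]) bookshelf();
translate([275, -614, 0]) stool();
translate([275, 1264, 0]) stool();
translate([-604, 325, 0]) stool();
translate([1154, 325, 0]) stool();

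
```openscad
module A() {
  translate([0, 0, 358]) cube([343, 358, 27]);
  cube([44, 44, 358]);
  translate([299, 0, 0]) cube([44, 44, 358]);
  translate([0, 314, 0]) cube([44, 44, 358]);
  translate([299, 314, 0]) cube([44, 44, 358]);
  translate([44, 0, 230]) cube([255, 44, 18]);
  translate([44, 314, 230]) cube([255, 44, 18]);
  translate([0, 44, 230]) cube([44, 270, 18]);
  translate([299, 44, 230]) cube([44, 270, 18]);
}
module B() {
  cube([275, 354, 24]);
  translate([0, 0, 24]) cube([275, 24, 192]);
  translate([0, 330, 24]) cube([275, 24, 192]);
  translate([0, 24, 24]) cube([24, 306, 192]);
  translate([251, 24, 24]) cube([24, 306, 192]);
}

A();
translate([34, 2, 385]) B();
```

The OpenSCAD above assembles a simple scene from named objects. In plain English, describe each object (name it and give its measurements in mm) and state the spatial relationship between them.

A is a simple wooden stool: a rectangular seat 343 mm (x) by 358 mm (y), 27 mm thick, top face at z = 385 mm, on four square legs, each 44×44 mm in cross-section. The legs rest on z = 0, each flush with a corner of the seat. Four stretchers, 44 mm wide and 18 mm tall, connect adjacent legs with their undersides at z = 230 mm, each running between the inner faces of the legs it joins and aligned with the legs' outer faces on the other axis.

B is an open storage box with external size 275×354×216 mm and wall thickness 24 mm (the base is also 24 mm thick). The base covers the whole footprint; the four walls stand on the base, with the y-facing walls full-width and the x-facing walls fitting between their inner faces.

The open box is on top of the stool, centred.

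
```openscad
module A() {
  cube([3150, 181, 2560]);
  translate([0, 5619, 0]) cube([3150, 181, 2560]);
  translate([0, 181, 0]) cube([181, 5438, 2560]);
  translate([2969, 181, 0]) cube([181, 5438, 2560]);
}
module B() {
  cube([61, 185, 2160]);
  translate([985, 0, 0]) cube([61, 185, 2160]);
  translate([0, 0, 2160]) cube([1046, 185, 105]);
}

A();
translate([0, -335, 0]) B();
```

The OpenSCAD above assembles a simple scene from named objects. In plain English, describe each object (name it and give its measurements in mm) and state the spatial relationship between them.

A is a box-shaped house frame (walls only): outside footprint 3150×5800 mm, wall height 2560 mm, wall thickness 181 mm. The two y-facing walls run the full x-width; the two x-facing walls fit between the inner faces of the y-facing walls.

B is a door frame. The clear opening is 924 mm wide and 2160 mm high. Two 61 mm wide jambs, 185 mm deep, stand either side of the opening from the floor to the top of the opening. A 105 mm thick head sits across the top of both jambs, spanning the full outside width of the frame.

The door frame is on the floor beside the house frame on its −y side.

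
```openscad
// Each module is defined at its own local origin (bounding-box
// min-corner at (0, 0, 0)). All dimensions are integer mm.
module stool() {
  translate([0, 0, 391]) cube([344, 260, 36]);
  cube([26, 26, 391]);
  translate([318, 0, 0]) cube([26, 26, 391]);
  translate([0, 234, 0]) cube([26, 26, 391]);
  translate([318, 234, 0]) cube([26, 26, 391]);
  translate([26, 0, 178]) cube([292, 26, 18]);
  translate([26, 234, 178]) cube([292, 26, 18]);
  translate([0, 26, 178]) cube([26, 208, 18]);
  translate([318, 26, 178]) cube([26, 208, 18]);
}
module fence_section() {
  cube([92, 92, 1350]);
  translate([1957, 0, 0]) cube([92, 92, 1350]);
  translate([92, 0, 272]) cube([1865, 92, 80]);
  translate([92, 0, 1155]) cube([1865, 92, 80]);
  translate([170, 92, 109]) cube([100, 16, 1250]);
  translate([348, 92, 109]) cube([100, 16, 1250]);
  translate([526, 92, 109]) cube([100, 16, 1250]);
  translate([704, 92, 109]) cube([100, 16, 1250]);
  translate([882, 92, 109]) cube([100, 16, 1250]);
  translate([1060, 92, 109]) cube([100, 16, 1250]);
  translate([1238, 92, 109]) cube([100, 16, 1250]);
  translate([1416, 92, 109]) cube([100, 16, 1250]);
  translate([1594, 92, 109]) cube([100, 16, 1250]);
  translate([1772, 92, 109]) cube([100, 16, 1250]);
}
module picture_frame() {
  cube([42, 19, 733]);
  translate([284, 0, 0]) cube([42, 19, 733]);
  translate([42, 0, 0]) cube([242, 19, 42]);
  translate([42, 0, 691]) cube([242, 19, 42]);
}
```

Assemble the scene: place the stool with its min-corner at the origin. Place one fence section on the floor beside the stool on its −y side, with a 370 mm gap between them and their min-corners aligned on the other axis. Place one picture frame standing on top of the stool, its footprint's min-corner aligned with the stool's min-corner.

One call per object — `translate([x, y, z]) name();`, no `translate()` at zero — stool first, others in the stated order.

stool();
translate([0, -478, 0]) fence_section();
translate([0, 0, 427]) picture_frame();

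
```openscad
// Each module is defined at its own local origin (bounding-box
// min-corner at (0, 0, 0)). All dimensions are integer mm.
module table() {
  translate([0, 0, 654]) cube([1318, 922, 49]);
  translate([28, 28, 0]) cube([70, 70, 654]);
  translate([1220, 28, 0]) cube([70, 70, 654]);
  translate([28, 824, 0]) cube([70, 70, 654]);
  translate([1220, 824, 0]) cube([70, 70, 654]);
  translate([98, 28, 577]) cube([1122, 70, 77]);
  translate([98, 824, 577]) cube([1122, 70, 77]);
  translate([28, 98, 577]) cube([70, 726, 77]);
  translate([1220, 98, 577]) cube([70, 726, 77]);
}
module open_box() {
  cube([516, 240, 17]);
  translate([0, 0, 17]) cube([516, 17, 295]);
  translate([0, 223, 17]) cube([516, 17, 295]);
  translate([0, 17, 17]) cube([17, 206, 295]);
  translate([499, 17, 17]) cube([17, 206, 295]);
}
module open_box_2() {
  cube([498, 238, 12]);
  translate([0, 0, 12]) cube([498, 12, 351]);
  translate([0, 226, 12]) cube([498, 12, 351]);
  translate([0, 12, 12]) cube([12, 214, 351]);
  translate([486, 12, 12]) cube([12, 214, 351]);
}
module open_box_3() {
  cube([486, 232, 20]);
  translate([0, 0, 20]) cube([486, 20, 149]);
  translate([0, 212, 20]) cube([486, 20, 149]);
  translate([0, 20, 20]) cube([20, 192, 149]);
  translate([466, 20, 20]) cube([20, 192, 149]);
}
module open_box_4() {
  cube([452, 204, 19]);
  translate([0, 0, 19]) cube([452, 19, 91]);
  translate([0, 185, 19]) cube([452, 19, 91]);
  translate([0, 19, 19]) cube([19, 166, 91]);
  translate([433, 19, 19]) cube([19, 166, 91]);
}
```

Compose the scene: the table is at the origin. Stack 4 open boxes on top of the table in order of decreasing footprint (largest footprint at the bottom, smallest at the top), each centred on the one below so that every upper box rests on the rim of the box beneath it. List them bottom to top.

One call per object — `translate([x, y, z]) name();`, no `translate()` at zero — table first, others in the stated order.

table();
translate([401, 341, 703]) open_box();
translate([410, 342, 1015]) open_box_2();
translate([416, 345, 1378]) open_box_3();
translate([433, 359, 1547]) open_box_4();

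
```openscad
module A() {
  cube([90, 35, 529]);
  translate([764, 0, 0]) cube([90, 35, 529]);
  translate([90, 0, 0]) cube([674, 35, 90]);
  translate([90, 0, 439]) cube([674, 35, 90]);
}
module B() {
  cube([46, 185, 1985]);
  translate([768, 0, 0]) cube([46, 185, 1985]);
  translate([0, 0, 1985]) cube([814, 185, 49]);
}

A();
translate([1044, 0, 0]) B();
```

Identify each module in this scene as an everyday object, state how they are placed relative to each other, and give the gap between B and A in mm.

The door frame's nearest face is 190 mm from the picture frame's +x face.

A is a picture frame. B is a door frame. The door frame is on the floor beside the picture frame on its +x side. The gap between the door frame and the picture frame is 190 mm.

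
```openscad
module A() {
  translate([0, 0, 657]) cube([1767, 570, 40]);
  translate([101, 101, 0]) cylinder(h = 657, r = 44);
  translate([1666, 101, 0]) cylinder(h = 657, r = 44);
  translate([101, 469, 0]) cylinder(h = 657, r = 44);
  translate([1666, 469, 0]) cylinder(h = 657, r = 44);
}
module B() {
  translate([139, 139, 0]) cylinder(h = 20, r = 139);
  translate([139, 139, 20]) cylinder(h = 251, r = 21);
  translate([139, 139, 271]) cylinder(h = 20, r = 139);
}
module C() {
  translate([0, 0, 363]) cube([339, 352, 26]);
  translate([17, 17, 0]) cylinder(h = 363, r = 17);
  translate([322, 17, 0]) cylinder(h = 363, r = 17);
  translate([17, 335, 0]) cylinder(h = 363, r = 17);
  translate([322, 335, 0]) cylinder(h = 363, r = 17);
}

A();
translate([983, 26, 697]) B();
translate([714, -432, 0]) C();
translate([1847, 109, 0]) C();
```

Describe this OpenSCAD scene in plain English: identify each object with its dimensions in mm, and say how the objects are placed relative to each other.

A is a table with a 1767×570 mm rectangular top, 40 mm thick, top surface at z = 697 mm, supported by four round legs of 88 mm diameter, each leg's bounding box inset 57 mm from the nearest pair of top edges, running from the floor.

B is a spool: two coaxial disc flanges of radius 139 mm and thickness 20 mm, joined by a core cylinder of radius 21 mm and height 251 mm. The lower flange rests on z = 0 and the three cylinders share a vertical axis.

C is a four-legged stool. The seat is 339×352 mm, 26 mm thick, top at z = 389 mm. It stands on four round legs, each 34 mm in diameter, from z = 0 to the seat underside, each leg's axis is inset half a diameter from the nearest pair of seat edges (so the leg's bounding box is flush with the corner).

The spool is on top of the table. Two stools sit around the table at the −y, +x sides.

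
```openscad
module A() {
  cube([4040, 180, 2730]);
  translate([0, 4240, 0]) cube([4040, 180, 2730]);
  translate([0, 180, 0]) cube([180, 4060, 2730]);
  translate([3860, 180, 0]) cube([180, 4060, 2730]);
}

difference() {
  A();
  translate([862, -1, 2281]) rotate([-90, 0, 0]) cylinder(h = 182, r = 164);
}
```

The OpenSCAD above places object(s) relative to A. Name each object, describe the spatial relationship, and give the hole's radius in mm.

A is a house frame. The house frame has a circular hole through its front wall. The hole's radius is 164 mm.

The subtracted cylinder has r = 164 mm.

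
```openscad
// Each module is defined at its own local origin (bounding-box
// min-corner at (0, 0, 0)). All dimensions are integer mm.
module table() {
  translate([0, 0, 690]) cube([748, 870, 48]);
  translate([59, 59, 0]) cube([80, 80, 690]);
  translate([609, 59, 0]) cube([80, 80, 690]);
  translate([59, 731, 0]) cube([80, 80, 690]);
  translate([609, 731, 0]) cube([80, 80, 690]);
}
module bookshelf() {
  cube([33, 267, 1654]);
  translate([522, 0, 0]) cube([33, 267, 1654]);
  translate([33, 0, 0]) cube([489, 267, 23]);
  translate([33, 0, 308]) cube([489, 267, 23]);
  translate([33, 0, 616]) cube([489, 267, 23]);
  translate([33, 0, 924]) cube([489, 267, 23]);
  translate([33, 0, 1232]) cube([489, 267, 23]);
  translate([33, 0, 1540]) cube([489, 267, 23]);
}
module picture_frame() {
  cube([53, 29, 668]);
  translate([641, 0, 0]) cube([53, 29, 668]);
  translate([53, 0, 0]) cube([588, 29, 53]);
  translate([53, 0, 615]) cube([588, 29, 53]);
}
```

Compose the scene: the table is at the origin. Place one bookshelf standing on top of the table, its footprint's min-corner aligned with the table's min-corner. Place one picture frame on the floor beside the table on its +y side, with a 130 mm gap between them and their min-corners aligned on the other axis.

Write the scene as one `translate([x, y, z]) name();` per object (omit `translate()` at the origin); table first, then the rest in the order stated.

table();
translate([0, 0, 738]) bookshelf();
translate([0, 1000, 0]) picture_frame();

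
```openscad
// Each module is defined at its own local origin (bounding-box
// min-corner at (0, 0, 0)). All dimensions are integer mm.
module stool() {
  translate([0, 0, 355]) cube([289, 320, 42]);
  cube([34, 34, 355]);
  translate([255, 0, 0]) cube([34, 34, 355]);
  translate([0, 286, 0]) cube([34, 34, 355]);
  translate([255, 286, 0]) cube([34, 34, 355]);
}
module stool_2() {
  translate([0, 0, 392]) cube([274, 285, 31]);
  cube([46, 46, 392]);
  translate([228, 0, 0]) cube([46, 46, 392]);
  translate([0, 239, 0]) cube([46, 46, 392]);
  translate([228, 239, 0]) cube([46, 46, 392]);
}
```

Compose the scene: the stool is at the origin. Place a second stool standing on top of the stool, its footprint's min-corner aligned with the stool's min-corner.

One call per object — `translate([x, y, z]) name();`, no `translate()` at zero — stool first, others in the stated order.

stool();
translate([0, 0, 397]) stool_2();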